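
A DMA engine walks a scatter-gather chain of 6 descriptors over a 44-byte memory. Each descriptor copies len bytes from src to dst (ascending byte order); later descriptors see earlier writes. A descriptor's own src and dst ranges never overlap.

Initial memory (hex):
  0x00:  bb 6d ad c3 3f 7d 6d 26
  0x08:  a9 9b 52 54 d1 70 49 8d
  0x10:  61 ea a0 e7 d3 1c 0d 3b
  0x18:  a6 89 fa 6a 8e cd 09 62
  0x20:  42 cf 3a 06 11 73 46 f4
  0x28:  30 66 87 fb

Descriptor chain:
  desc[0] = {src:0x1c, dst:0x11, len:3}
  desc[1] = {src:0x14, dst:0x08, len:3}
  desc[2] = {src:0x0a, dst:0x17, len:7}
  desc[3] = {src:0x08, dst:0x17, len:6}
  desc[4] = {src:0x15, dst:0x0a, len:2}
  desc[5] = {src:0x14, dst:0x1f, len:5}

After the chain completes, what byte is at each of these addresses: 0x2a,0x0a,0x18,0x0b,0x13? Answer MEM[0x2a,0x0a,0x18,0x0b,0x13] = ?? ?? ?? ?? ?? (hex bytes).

MEM[0x2a,0x0a,0x18,0x0b,0x13] = 87 1c 1c 0d 09

D0: mem[0x11..0x13] <- [8e cd 09]
D1: mem[0x08..0x0a] <- [d3 1c 0d]
D2: mem[0x17..0x1d] <- [0d 54 d1 70 49 8d 61]
D3: mem[0x17..0x1c] <- [d3 1c 0d 54 d1 70]
D4: mem[0x0a..0x0b] <- [1c 0d]
D5: mem[0x1f..0x23] <- [d3 1c 0d d3 1c]
query mem[0x2a]=0x87, mem[0x0a]=0x1c, mem[0x18]=0x1c, mem[0x0b]=0x0d, mem[0x13]=0x09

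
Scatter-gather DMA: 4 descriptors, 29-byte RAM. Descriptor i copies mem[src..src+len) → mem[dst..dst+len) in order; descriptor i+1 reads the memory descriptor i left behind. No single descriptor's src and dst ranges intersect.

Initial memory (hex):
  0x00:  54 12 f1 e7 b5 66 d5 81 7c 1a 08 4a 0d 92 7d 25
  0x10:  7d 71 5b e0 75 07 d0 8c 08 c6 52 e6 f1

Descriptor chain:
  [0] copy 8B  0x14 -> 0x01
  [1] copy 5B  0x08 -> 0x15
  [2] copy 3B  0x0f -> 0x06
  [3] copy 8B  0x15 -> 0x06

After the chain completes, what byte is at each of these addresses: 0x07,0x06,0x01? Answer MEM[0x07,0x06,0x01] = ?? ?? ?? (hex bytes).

  after D0: wrote 8B at 0x01 = 7507d08c08c652e6
  after D1: wrote 5B at 0x15 = e61a084a0d
  after D2: wrote 3B at 0x06 = 257d71
  after D3: wrote 8B at 0x06 = e61a084a0d52e6f1
query mem[0x07]=0x1a, mem[0x06]=0xe6, mem[0x01]=0x75

MEM[0x07,0x06,0x01] = 1a e6 75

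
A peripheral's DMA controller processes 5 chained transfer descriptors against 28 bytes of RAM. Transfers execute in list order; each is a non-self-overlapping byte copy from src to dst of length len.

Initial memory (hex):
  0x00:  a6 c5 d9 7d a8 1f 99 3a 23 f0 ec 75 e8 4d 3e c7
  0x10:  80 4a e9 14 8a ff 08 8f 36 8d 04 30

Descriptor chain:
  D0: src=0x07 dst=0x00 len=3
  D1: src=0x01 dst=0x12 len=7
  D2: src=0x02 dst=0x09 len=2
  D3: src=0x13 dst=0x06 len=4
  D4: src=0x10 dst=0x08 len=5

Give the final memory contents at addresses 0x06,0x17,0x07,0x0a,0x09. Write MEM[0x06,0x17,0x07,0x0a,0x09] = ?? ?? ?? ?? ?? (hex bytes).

MEM[0x06,0x17,0x07,0x0a,0x09] = f0 99 7d 23 4a

[0] 0x07->0x00 len=3 : 3a 23 f0
[1] 0x01->0x12 len=7 : 23 f0 7d a8 1f 99 3a
[2] 0x02->0x09 len=2 : f0 7d
[3] 0x13->0x06 len=4 : f0 7d a8 1f
[4] 0x10->0x08 len=5 : 80 4a 23 f0 7d
query mem[0x06]=0xf0, mem[0x17]=0x99, mem[0x07]=0x7d, mem[0x0a]=0x23, mem[0x09]=0x4a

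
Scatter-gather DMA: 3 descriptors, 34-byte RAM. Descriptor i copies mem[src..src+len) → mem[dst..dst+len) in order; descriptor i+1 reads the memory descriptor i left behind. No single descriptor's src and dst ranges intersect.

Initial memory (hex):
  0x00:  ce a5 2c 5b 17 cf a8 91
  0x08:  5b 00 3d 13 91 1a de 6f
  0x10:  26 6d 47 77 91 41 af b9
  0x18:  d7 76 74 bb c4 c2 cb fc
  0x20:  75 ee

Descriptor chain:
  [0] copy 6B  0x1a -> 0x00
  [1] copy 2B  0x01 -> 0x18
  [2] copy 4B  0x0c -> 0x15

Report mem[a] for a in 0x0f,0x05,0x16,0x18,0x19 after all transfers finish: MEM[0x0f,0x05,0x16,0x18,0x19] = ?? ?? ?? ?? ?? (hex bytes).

MEM[0x0f,0x05,0x16,0x18,0x19] = 6f fc 1a 6f c4

  after D0: wrote 6B at 0x00 = 74bbc4c2cbfc
  after D1: wrote 2B at 0x18 = bbc4
  after D2: wrote 4B at 0x15 = 911ade6f
query mem[0x0f]=0x6f, mem[0x05]=0xfc, mem[0x16]=0x1a, mem[0x18]=0x6f, mem[0x19]=0xc4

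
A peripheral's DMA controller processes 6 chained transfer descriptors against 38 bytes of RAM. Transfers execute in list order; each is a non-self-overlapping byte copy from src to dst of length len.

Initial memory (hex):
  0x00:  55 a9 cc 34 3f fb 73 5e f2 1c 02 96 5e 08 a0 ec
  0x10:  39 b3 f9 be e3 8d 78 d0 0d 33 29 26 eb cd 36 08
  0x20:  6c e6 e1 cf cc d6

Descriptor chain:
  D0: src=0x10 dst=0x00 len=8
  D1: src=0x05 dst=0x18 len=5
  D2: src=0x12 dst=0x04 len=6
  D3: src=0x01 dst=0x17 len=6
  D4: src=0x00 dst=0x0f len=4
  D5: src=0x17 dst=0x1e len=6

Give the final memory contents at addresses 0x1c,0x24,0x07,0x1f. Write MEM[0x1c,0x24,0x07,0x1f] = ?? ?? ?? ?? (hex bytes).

MEM[0x1c,0x24,0x07,0x1f] = e3 cc 8d f9

#0 dst[0x00+8] := {0x39,0xb3,0xf9,0xbe,0xe3,0x8d,0x78,0xd0}
#1 dst[0x18+5] := {0x8d,0x78,0xd0,0xf2,0x1c}
#2 dst[0x04+6] := {0xf9,0xbe,0xe3,0x8d,0x78,0xd0}
#3 dst[0x17+6] := {0xb3,0xf9,0xbe,0xf9,0xbe,0xe3}
#4 dst[0x0f+4] := {0x39,0xb3,0xf9,0xbe}
#5 dst[0x1e+6] := {0xb3,0xf9,0xbe,0xf9,0xbe,0xe3}
query mem[0x1c]=0xe3, mem[0x24]=0xcc, mem[0x07]=0x8d, mem[0x1f]=0xf9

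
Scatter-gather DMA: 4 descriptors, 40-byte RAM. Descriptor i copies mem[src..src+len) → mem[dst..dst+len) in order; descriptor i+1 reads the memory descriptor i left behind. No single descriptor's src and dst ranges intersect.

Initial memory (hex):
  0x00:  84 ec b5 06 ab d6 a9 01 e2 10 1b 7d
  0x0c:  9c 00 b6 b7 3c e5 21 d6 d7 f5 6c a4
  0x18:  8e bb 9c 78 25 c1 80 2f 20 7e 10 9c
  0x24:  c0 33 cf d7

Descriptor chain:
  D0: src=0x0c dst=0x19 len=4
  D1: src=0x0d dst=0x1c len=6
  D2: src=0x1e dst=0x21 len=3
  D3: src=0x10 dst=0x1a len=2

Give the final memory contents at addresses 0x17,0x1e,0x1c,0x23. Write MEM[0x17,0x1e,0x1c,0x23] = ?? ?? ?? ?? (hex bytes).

MEM[0x17,0x1e,0x1c,0x23] = a4 b7 00 e5

#0 dst[0x19+4] := {0x9c,0x00,0xb6,0xb7}
#1 dst[0x1c+6] := {0x00,0xb6,0xb7,0x3c,0xe5,0x21}
#2 dst[0x21+3] := {0xb7,0x3c,0xe5}
#3 dst[0x1a+2] := {0x3c,0xe5}
query mem[0x17]=0xa4, mem[0x1e]=0xb7, mem[0x1c]=0x00, mem[0x23]=0xe5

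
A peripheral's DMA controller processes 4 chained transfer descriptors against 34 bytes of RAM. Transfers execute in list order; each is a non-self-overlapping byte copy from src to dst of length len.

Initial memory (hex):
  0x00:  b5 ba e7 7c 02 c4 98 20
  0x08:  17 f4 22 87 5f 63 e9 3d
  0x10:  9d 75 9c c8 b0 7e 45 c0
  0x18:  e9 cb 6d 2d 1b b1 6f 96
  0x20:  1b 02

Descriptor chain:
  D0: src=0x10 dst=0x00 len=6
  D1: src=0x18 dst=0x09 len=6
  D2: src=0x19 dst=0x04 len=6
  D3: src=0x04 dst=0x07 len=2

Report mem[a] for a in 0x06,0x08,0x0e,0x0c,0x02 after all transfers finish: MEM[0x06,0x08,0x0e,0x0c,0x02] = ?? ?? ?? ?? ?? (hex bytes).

#0 dst[0x00+6] := {0x9d,0x75,0x9c,0xc8,0xb0,0x7e}
#1 dst[0x09+6] := {0xe9,0xcb,0x6d,0x2d,0x1b,0xb1}
#2 dst[0x04+6] := {0xcb,0x6d,0x2d,0x1b,0xb1,0x6f}
#3 dst[0x07+2] := {0xcb,0x6d}
query mem[0x06]=0x2d, mem[0x08]=0x6d, mem[0x0e]=0xb1, mem[0x0c]=0x2d, mem[0x02]=0x9c

MEM[0x06,0x08,0x0e,0x0c,0x02] = 2d 6d b1 2d 9c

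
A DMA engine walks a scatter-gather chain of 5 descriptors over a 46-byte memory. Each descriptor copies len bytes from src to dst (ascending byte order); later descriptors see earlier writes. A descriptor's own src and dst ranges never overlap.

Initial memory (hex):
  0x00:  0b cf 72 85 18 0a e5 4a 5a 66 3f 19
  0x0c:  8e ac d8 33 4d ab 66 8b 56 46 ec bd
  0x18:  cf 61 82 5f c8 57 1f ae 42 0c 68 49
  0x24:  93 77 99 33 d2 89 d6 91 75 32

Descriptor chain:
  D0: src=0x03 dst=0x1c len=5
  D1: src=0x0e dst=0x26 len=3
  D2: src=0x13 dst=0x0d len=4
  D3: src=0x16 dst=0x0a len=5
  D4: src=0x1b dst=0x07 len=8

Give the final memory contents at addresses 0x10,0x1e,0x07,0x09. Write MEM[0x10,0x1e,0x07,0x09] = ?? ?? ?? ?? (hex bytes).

  after D0: wrote 5B at 0x1c = 85180ae54a
  after D1: wrote 3B at 0x26 = d8334d
  after D2: wrote 4B at 0x0d = 8b5646ec
  after D3: wrote 5B at 0x0a = ecbdcf6182
  after D4: wrote 8B at 0x07 = 5f85180ae54a0c68
query mem[0x10]=0xec, mem[0x1e]=0x0a, mem[0x07]=0x5f, mem[0x09]=0x18

MEM[0x10,0x1e,0x07,0x09] = ec 0a 5f 18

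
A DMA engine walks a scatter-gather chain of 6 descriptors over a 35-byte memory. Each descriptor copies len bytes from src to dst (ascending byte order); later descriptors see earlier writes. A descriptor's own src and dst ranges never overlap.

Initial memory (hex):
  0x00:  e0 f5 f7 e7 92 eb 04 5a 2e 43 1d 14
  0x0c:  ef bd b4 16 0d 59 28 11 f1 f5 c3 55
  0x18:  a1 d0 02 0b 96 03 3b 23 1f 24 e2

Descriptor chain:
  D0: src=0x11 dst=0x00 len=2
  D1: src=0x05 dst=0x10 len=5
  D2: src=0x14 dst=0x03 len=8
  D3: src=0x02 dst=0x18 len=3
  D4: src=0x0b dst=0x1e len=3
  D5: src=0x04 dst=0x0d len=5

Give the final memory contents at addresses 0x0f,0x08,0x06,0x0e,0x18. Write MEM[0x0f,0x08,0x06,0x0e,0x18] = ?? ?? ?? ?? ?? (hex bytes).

MEM[0x0f,0x08,0x06,0x0e,0x18] = 55 d0 55 c3 f7

#0 dst[0x00+2] := {0x59,0x28}
#1 dst[0x10+5] := {0xeb,0x04,0x5a,0x2e,0x43}
#2 dst[0x03+8] := {0x43,0xf5,0xc3,0x55,0xa1,0xd0,0x02,0x0b}
#3 dst[0x18+3] := {0xf7,0x43,0xf5}
#4 dst[0x1e+3] := {0x14,0xef,0xbd}
#5 dst[0x0d+5] := {0xf5,0xc3,0x55,0xa1,0xd0}
query mem[0x0f]=0x55, mem[0x08]=0xd0, mem[0x06]=0x55, mem[0x0e]=0xc3, mem[0x18]=0xf7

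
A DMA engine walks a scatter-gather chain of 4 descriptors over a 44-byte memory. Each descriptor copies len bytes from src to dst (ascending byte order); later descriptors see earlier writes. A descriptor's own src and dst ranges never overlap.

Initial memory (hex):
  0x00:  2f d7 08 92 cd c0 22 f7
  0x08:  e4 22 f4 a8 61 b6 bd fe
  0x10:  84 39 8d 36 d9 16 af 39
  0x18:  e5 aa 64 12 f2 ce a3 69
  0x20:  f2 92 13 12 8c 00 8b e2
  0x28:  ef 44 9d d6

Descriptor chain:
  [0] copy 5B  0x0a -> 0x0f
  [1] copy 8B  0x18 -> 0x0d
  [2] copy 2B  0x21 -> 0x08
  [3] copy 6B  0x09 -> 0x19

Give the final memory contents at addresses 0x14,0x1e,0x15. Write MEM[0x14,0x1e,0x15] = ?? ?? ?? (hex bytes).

MEM[0x14,0x1e,0x15] = 69 aa 16

  after D0: wrote 5B at 0x0f = f4a861b6bd
  after D1: wrote 8B at 0x0d = e5aa6412f2cea369
  after D2: wrote 2B at 0x08 = 9213
  after D3: wrote 6B at 0x19 = 13f4a861e5aa
query mem[0x14]=0x69, mem[0x1e]=0xaa, mem[0x15]=0x16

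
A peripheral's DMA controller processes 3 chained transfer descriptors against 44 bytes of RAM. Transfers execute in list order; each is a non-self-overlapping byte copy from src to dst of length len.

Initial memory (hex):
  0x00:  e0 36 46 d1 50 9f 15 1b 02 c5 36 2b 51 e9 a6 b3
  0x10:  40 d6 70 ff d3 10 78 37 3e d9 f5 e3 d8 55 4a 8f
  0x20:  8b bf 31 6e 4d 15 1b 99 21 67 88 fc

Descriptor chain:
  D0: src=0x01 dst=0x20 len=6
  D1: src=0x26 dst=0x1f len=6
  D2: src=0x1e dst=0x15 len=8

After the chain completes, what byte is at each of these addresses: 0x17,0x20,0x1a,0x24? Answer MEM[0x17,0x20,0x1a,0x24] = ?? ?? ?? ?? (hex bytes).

D0: mem[0x20..0x25] <- [36 46 d1 50 9f 15]
D1: mem[0x1f..0x24] <- [1b 99 21 67 88 fc]
D2: mem[0x15..0x1c] <- [4a 1b 99 21 67 88 fc 15]
query mem[0x17]=0x99, mem[0x20]=0x99, mem[0x1a]=0x88, mem[0x24]=0xfc

MEM[0x17,0x20,0x1a,0x24] = 99 99 88 fc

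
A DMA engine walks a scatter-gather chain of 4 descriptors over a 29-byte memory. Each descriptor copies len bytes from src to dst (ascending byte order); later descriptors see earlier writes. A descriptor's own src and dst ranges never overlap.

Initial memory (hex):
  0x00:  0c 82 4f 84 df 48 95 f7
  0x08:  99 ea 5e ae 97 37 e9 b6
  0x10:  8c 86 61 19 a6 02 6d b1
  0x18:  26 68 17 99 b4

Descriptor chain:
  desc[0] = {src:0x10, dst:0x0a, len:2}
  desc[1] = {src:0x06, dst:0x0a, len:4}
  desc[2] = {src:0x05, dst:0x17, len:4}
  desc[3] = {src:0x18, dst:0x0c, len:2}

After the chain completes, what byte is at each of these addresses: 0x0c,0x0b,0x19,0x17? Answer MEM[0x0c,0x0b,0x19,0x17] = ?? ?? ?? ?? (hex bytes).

  after D0: wrote 2B at 0x0a = 8c86
  after D1: wrote 4B at 0x0a = 95f799ea
  after D2: wrote 4B at 0x17 = 4895f799
  after D3: wrote 2B at 0x0c = 95f7
query mem[0x0c]=0x95, mem[0x0b]=0xf7, mem[0x19]=0xf7, mem[0x17]=0x48

MEM[0x0c,0x0b,0x19,0x17] = 95 f7 f7 48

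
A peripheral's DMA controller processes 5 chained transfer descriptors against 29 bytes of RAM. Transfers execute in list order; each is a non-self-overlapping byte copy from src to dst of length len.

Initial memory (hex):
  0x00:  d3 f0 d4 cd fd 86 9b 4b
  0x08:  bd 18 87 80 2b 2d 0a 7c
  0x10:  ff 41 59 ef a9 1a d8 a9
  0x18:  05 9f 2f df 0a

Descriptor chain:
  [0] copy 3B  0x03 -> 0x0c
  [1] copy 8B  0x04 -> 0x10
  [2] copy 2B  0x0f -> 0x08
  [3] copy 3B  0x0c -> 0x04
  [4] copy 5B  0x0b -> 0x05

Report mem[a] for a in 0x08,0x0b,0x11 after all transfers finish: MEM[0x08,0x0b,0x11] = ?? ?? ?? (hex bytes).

MEM[0x08,0x0b,0x11] = 86 80 86

D0: mem[0x0c..0x0e] <- [cd fd 86]
D1: mem[0x10..0x17] <- [fd 86 9b 4b bd 18 87 80]
D2: mem[0x08..0x09] <- [7c fd]
D3: mem[0x04..0x06] <- [cd fd 86]
D4: mem[0x05..0x09] <- [80 cd fd 86 7c]
query mem[0x08]=0x86, mem[0x0b]=0x80, mem[0x11]=0x86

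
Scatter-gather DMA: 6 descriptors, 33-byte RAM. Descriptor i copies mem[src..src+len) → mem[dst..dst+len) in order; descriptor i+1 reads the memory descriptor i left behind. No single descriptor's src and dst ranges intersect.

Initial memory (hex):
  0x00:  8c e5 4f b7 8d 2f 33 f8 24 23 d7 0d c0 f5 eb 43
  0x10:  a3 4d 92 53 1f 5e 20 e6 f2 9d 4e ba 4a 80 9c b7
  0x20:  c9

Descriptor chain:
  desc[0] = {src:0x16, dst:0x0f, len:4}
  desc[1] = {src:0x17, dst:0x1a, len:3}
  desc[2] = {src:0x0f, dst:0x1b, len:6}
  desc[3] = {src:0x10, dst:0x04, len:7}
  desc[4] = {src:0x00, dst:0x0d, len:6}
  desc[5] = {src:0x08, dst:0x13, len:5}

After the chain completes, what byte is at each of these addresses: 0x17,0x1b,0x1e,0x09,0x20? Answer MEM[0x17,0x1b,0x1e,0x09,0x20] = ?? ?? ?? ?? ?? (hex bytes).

D0: mem[0x0f..0x12] <- [20 e6 f2 9d]
D1: mem[0x1a..0x1c] <- [e6 f2 9d]
D2: mem[0x1b..0x20] <- [20 e6 f2 9d 53 1f]
D3: mem[0x04..0x0a] <- [e6 f2 9d 53 1f 5e 20]
D4: mem[0x0d..0x12] <- [8c e5 4f b7 e6 f2]
D5: mem[0x13..0x17] <- [1f 5e 20 0d c0]
query mem[0x17]=0xc0, mem[0x1b]=0x20, mem[0x1e]=0x9d, mem[0x09]=0x5e, mem[0x20]=0x1f

MEM[0x17,0x1b,0x1e,0x09,0x20] = c0 20 9d 5e 1f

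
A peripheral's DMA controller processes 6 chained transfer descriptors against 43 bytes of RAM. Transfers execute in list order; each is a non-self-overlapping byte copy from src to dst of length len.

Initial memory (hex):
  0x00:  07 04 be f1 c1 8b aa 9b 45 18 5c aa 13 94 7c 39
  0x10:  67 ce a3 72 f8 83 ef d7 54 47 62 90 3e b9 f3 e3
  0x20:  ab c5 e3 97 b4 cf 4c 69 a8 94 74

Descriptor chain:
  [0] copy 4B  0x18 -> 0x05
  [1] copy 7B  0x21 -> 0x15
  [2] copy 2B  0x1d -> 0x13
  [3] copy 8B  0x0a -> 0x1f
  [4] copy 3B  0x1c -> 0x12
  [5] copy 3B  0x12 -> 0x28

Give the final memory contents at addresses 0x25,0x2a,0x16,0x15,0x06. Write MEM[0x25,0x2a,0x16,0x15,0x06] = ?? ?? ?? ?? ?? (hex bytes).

MEM[0x25,0x2a,0x16,0x15,0x06] = 67 f3 e3 c5 47

D0: mem[0x05..0x08] <- [54 47 62 90]
D1: mem[0x15..0x1b] <- [c5 e3 97 b4 cf 4c 69]
D2: mem[0x13..0x14] <- [b9 f3]
D3: mem[0x1f..0x26] <- [5c aa 13 94 7c 39 67 ce]
D4: mem[0x12..0x14] <- [3e b9 f3]
D5: mem[0x28..0x2a] <- [3e b9 f3]
query mem[0x25]=0x67, mem[0x2a]=0xf3, mem[0x16]=0xe3, mem[0x15]=0xc5, mem[0x06]=0x47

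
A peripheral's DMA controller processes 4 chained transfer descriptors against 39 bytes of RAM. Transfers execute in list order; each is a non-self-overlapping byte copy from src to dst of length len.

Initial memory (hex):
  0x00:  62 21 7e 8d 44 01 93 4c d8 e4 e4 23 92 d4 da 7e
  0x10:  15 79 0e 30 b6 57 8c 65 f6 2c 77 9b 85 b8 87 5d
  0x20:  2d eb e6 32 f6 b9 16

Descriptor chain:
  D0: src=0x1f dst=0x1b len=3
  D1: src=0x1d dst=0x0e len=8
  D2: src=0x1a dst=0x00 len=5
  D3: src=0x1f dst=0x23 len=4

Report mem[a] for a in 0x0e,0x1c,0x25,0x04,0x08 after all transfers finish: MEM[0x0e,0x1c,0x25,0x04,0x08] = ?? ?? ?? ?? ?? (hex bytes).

#0 dst[0x1b+3] := {0x5d,0x2d,0xeb}
#1 dst[0x0e+8] := {0xeb,0x87,0x5d,0x2d,0xeb,0xe6,0x32,0xf6}
#2 dst[0x00+5] := {0x77,0x5d,0x2d,0xeb,0x87}
#3 dst[0x23+4] := {0x5d,0x2d,0xeb,0xe6}
query mem[0x0e]=0xeb, mem[0x1c]=0x2d, mem[0x25]=0xeb, mem[0x04]=0x87, mem[0x08]=0xd8

MEM[0x0e,0x1c,0x25,0x04,0x08] = eb 2d eb 87 d8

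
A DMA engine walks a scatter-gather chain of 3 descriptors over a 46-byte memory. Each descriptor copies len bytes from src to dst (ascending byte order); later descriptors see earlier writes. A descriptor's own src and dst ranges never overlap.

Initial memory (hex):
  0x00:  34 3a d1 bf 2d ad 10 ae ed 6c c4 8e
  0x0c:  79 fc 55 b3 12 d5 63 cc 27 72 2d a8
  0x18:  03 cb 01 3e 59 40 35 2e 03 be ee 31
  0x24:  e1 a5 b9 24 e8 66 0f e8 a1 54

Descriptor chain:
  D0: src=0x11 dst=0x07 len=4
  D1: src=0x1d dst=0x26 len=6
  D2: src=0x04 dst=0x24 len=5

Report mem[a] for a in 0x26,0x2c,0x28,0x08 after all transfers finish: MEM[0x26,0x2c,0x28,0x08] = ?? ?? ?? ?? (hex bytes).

MEM[0x26,0x2c,0x28,0x08] = 10 a1 63 63

D0: mem[0x07..0x0a] <- [d5 63 cc 27]
D1: mem[0x26..0x2b] <- [40 35 2e 03 be ee]
D2: mem[0x24..0x28] <- [2d ad 10 d5 63]
query mem[0x26]=0x10, mem[0x2c]=0xa1, mem[0x28]=0x63, mem[0x08]=0x63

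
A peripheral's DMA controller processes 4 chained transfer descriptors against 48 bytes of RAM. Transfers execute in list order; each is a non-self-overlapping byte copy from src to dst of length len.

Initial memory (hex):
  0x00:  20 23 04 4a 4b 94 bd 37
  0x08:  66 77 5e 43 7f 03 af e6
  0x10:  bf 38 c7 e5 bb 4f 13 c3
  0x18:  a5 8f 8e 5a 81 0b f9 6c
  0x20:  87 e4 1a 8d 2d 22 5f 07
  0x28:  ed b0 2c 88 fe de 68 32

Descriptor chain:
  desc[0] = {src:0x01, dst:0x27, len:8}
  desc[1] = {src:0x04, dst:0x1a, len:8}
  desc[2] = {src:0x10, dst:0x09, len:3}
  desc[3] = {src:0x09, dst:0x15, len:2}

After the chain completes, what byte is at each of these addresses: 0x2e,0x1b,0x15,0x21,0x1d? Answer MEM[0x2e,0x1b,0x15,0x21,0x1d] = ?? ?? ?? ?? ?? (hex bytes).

MEM[0x2e,0x1b,0x15,0x21,0x1d] = 66 94 bf 43 37

D0: mem[0x27..0x2e] <- [23 04 4a 4b 94 bd 37 66]
D1: mem[0x1a..0x21] <- [4b 94 bd 37 66 77 5e 43]
D2: mem[0x09..0x0b] <- [bf 38 c7]
D3: mem[0x15..0x16] <- [bf 38]
query mem[0x2e]=0x66, mem[0x1b]=0x94, mem[0x15]=0xbf, mem[0x21]=0x43, mem[0x1d]=0x37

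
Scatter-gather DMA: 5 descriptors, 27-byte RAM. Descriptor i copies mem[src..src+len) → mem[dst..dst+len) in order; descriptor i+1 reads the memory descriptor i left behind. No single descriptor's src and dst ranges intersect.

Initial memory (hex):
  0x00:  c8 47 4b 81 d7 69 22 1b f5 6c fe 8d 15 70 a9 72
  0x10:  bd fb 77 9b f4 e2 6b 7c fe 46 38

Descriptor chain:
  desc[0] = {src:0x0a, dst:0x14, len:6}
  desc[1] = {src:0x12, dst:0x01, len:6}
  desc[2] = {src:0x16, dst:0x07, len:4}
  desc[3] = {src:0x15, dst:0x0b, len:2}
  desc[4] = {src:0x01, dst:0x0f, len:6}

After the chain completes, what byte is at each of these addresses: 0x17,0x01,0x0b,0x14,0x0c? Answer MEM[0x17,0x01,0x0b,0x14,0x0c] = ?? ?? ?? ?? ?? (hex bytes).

D0: mem[0x14..0x19] <- [fe 8d 15 70 a9 72]
D1: mem[0x01..0x06] <- [77 9b fe 8d 15 70]
D2: mem[0x07..0x0a] <- [15 70 a9 72]
D3: mem[0x0b..0x0c] <- [8d 15]
D4: mem[0x0f..0x14] <- [77 9b fe 8d 15 70]
query mem[0x17]=0x70, mem[0x01]=0x77, mem[0x0b]=0x8d, mem[0x14]=0x70, mem[0x0c]=0x15

MEM[0x17,0x01,0x0b,0x14,0x0c] = 70 77 8d 70 15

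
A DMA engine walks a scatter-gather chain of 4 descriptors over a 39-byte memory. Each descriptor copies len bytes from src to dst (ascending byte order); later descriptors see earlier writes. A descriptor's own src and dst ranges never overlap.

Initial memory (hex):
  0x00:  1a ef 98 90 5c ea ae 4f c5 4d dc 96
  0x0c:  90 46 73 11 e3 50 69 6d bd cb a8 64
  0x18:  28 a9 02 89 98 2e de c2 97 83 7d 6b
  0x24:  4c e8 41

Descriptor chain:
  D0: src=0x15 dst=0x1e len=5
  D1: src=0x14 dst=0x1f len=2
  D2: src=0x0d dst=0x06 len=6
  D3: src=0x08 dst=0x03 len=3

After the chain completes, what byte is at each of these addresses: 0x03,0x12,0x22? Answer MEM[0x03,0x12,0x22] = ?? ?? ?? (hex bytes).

MEM[0x03,0x12,0x22] = 11 69 a9

#0 dst[0x1e+5] := {0xcb,0xa8,0x64,0x28,0xa9}
#1 dst[0x1f+2] := {0xbd,0xcb}
#2 dst[0x06+6] := {0x46,0x73,0x11,0xe3,0x50,0x69}
#3 dst[0x03+3] := {0x11,0xe3,0x50}
query mem[0x03]=0x11, mem[0x12]=0x69, mem[0x22]=0xa9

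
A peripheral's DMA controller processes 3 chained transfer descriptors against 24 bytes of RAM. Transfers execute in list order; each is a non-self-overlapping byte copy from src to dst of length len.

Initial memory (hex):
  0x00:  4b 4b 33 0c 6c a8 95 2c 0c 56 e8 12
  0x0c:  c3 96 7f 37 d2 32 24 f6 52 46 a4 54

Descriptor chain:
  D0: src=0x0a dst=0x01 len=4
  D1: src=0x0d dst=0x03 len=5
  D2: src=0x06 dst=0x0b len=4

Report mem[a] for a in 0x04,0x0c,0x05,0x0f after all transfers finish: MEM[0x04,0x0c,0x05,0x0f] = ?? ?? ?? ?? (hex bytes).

MEM[0x04,0x0c,0x05,0x0f] = 7f 32 37 37

D0: mem[0x01..0x04] <- [e8 12 c3 96]
D1: mem[0x03..0x07] <- [96 7f 37 d2 32]
D2: mem[0x0b..0x0e] <- [d2 32 0c 56]
query mem[0x04]=0x7f, mem[0x0c]=0x32, mem[0x05]=0x37, mem[0x0f]=0x37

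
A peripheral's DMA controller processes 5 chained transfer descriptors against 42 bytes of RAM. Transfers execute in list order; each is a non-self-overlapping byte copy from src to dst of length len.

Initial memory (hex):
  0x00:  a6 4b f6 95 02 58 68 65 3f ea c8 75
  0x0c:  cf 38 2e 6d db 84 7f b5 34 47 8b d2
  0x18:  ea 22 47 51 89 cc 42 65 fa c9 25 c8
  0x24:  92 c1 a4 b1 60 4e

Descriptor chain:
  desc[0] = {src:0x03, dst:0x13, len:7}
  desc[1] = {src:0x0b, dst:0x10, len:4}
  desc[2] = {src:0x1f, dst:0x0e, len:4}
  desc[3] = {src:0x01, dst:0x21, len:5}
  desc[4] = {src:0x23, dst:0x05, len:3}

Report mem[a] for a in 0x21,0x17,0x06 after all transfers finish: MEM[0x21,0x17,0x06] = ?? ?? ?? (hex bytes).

  after D0: wrote 7B at 0x13 = 95025868653fea
  after D1: wrote 4B at 0x10 = 75cf382e
  after D2: wrote 4B at 0x0e = 65fac925
  after D3: wrote 5B at 0x21 = 4bf6950258
  after D4: wrote 3B at 0x05 = 950258
query mem[0x21]=0x4b, mem[0x17]=0x65, mem[0x06]=0x02

MEM[0x21,0x17,0x06] = 4b 65 02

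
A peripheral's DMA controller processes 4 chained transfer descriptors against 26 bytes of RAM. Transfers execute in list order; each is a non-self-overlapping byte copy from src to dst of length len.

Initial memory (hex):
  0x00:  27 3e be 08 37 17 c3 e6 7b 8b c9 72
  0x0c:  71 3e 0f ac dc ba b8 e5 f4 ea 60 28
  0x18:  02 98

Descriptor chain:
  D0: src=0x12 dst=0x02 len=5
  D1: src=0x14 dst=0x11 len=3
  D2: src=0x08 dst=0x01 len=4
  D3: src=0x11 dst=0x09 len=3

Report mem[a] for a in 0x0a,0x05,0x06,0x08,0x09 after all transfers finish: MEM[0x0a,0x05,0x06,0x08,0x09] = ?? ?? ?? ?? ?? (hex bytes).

MEM[0x0a,0x05,0x06,0x08,0x09] = ea ea 60 7b f4

  after D0: wrote 5B at 0x02 = b8e5f4ea60
  after D1: wrote 3B at 0x11 = f4ea60
  after D2: wrote 4B at 0x01 = 7b8bc972
  after D3: wrote 3B at 0x09 = f4ea60
query mem[0x0a]=0xea, mem[0x05]=0xea, mem[0x06]=0x60, mem[0x08]=0x7b, mem[0x09]=0xf4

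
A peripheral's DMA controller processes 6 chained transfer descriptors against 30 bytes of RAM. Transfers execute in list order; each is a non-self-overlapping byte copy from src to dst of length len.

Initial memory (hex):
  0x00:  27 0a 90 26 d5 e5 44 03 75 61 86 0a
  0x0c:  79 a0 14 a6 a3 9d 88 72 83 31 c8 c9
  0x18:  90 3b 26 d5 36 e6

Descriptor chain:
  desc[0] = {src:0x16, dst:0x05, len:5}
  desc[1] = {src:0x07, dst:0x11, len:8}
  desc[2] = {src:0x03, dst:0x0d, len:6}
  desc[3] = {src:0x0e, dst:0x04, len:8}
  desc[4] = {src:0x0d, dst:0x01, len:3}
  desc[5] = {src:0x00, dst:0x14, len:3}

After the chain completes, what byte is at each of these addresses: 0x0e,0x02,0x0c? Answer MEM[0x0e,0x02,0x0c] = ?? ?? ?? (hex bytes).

MEM[0x0e,0x02,0x0c] = d5 d5 79

D0: mem[0x05..0x09] <- [c8 c9 90 3b 26]
D1: mem[0x11..0x18] <- [90 3b 26 86 0a 79 a0 14]
D2: mem[0x0d..0x12] <- [26 d5 c8 c9 90 3b]
D3: mem[0x04..0x0b] <- [d5 c8 c9 90 3b 26 86 0a]
D4: mem[0x01..0x03] <- [26 d5 c8]
D5: mem[0x14..0x16] <- [27 26 d5]
query mem[0x0e]=0xd5, mem[0x02]=0xd5, mem[0x0c]=0x79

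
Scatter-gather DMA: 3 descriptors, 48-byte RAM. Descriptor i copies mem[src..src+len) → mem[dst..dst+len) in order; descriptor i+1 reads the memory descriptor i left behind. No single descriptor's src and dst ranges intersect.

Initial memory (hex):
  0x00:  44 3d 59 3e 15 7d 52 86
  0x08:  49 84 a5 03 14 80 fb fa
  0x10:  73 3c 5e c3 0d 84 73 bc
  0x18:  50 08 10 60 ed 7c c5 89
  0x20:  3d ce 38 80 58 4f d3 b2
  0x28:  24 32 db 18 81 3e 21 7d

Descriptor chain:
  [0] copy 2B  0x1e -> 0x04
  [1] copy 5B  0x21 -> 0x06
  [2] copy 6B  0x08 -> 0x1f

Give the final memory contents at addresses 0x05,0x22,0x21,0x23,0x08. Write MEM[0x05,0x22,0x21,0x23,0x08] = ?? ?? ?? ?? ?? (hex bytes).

D0: mem[0x04..0x05] <- [c5 89]
D1: mem[0x06..0x0a] <- [ce 38 80 58 4f]
D2: mem[0x1f..0x24] <- [80 58 4f 03 14 80]
query mem[0x05]=0x89, mem[0x22]=0x03, mem[0x21]=0x4f, mem[0x23]=0x14, mem[0x08]=0x80

MEM[0x05,0x22,0x21,0x23,0x08] = 89 03 4f 14 80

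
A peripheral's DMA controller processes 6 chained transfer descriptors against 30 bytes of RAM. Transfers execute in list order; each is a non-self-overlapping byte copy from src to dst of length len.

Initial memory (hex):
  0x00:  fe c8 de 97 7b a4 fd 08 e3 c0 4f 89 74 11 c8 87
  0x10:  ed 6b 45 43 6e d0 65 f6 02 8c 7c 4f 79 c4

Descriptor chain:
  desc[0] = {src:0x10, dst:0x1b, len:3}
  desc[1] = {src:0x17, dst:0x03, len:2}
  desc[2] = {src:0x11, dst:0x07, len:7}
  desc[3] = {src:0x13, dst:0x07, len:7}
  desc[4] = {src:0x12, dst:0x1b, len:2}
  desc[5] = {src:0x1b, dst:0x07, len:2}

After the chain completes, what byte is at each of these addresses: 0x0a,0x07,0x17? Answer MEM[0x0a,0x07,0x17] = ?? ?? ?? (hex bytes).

D0: mem[0x1b..0x1d] <- [ed 6b 45]
D1: mem[0x03..0x04] <- [f6 02]
D2: mem[0x07..0x0d] <- [6b 45 43 6e d0 65 f6]
D3: mem[0x07..0x0d] <- [43 6e d0 65 f6 02 8c]
D4: mem[0x1b..0x1c] <- [45 43]
D5: mem[0x07..0x08] <- [45 43]
query mem[0x0a]=0x65, mem[0x07]=0x45, mem[0x17]=0xf6

MEM[0x0a,0x07,0x17] = 65 45 f6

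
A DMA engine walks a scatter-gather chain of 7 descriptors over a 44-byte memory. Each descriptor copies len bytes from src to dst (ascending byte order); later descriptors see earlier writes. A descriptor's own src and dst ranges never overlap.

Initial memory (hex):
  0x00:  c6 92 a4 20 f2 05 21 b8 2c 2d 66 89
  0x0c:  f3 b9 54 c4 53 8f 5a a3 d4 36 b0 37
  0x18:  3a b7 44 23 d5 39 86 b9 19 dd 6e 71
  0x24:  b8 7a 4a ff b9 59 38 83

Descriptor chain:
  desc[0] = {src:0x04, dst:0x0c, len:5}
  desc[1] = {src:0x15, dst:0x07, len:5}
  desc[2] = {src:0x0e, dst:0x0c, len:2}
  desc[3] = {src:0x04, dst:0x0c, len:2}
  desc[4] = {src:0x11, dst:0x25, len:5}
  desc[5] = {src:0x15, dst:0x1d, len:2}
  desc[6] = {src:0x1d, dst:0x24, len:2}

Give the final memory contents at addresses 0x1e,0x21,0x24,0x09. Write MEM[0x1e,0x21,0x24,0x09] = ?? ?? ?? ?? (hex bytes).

#0 dst[0x0c+5] := {0xf2,0x05,0x21,0xb8,0x2c}
#1 dst[0x07+5] := {0x36,0xb0,0x37,0x3a,0xb7}
#2 dst[0x0c+2] := {0x21,0xb8}
#3 dst[0x0c+2] := {0xf2,0x05}
#4 dst[0x25+5] := {0x8f,0x5a,0xa3,0xd4,0x36}
#5 dst[0x1d+2] := {0x36,0xb0}
#6 dst[0x24+2] := {0x36,0xb0}
query mem[0x1e]=0xb0, mem[0x21]=0xdd, mem[0x24]=0x36, mem[0x09]=0x37

MEM[0x1e,0x21,0x24,0x09] = b0 dd 36 37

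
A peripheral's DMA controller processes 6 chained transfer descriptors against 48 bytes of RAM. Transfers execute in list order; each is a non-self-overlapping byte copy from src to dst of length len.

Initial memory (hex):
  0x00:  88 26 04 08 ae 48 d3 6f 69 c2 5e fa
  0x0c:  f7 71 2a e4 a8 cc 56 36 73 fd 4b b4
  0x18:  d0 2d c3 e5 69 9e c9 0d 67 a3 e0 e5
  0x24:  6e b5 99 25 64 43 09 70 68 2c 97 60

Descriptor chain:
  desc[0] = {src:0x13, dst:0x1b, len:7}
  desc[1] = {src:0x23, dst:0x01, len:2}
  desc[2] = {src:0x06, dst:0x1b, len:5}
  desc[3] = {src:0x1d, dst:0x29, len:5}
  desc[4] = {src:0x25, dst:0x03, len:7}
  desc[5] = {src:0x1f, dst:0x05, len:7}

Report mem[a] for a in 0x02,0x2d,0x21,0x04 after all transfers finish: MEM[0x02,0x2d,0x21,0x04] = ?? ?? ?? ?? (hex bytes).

#0 dst[0x1b+7] := {0x36,0x73,0xfd,0x4b,0xb4,0xd0,0x2d}
#1 dst[0x01+2] := {0xe5,0x6e}
#2 dst[0x1b+5] := {0xd3,0x6f,0x69,0xc2,0x5e}
#3 dst[0x29+5] := {0x69,0xc2,0x5e,0xd0,0x2d}
#4 dst[0x03+7] := {0xb5,0x99,0x25,0x64,0x69,0xc2,0x5e}
#5 dst[0x05+7] := {0x5e,0xd0,0x2d,0xe0,0xe5,0x6e,0xb5}
query mem[0x02]=0x6e, mem[0x2d]=0x2d, mem[0x21]=0x2d, mem[0x04]=0x99

MEM[0x02,0x2d,0x21,0x04] = 6e 2d 2d 99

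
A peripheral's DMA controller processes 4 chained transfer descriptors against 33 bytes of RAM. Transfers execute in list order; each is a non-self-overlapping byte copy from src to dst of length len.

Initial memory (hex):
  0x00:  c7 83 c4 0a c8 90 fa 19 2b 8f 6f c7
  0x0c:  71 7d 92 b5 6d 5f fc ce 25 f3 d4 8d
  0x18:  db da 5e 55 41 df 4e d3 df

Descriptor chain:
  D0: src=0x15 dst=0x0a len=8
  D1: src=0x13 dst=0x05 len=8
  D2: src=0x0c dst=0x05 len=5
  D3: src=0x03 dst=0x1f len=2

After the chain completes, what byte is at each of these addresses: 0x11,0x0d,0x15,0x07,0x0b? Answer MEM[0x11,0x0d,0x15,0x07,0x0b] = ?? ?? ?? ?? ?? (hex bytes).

MEM[0x11,0x0d,0x15,0x07,0x0b] = 41 db f3 da da

[0] 0x15->0x0a len=8 : f3 d4 8d db da 5e 55 41
[1] 0x13->0x05 len=8 : ce 25 f3 d4 8d db da 5e
[2] 0x0c->0x05 len=5 : 5e db da 5e 55
[3] 0x03->0x1f len=2 : 0a c8
query mem[0x11]=0x41, mem[0x0d]=0xdb, mem[0x15]=0xf3, mem[0x07]=0xda, mem[0x0b]=0xda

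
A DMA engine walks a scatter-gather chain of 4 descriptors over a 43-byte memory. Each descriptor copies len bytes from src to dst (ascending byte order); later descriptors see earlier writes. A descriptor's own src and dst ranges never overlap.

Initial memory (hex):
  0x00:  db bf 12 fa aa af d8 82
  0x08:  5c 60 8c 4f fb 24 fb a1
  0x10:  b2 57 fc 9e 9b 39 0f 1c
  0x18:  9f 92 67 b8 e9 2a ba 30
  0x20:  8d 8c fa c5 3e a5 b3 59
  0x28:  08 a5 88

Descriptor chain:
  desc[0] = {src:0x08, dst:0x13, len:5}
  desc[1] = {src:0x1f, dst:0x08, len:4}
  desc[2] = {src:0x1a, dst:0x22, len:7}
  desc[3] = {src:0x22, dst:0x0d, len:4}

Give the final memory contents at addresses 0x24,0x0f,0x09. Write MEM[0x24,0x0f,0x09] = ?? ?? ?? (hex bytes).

MEM[0x24,0x0f,0x09] = e9 e9 8d

D0: mem[0x13..0x17] <- [5c 60 8c 4f fb]
D1: mem[0x08..0x0b] <- [30 8d 8c fa]
D2: mem[0x22..0x28] <- [67 b8 e9 2a ba 30 8d]
D3: mem[0x0d..0x10] <- [67 b8 e9 2a]
query mem[0x24]=0xe9, mem[0x0f]=0xe9, mem[0x09]=0x8d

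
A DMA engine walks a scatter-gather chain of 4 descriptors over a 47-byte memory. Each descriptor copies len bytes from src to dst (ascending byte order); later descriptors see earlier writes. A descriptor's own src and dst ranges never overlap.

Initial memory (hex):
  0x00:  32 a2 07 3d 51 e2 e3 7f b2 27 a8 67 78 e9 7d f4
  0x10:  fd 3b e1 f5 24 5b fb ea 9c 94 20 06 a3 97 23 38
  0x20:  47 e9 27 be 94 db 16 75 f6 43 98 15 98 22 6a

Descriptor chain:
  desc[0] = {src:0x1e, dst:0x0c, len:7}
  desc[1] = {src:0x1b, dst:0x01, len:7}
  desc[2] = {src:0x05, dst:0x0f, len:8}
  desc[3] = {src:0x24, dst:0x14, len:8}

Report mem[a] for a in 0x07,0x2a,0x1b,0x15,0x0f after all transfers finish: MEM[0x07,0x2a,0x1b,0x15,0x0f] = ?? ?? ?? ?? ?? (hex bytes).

[0] 0x1e->0x0c len=7 : 23 38 47 e9 27 be 94
[1] 0x1b->0x01 len=7 : 06 a3 97 23 38 47 e9
[2] 0x05->0x0f len=8 : 38 47 e9 b2 27 a8 67 23
[3] 0x24->0x14 len=8 : 94 db 16 75 f6 43 98 15
query mem[0x07]=0xe9, mem[0x2a]=0x98, mem[0x1b]=0x15, mem[0x15]=0xdb, mem[0x0f]=0x38

MEM[0x07,0x2a,0x1b,0x15,0x0f] = e9 98 15 db 38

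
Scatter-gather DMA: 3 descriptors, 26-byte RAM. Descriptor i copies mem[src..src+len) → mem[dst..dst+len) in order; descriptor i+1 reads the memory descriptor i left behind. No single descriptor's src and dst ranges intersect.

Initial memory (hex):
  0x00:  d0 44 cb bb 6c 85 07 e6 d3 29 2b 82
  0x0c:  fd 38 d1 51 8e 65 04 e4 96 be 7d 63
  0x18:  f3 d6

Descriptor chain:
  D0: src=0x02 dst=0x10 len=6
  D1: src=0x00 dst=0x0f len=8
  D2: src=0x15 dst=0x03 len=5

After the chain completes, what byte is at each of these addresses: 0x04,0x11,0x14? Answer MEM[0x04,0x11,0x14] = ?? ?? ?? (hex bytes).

MEM[0x04,0x11,0x14] = e6 cb 85

D0: mem[0x10..0x15] <- [cb bb 6c 85 07 e6]
D1: mem[0x0f..0x16] <- [d0 44 cb bb 6c 85 07 e6]
D2: mem[0x03..0x07] <- [07 e6 63 f3 d6]
query mem[0x04]=0xe6, mem[0x11]=0xcb, mem[0x14]=0x85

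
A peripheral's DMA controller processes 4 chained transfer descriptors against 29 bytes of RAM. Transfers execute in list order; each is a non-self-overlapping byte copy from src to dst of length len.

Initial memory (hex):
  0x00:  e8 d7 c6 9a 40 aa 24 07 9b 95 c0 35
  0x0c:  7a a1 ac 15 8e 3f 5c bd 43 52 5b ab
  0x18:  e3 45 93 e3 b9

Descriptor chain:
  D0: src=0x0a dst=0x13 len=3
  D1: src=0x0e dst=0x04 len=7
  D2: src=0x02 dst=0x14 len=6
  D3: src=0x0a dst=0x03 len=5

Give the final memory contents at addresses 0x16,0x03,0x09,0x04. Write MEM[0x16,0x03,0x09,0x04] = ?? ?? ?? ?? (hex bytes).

#0 dst[0x13+3] := {0xc0,0x35,0x7a}
#1 dst[0x04+7] := {0xac,0x15,0x8e,0x3f,0x5c,0xc0,0x35}
#2 dst[0x14+6] := {0xc6,0x9a,0xac,0x15,0x8e,0x3f}
#3 dst[0x03+5] := {0x35,0x35,0x7a,0xa1,0xac}
query mem[0x16]=0xac, mem[0x03]=0x35, mem[0x09]=0xc0, mem[0x04]=0x35

MEM[0x16,0x03,0x09,0x04] = ac 35 c0 35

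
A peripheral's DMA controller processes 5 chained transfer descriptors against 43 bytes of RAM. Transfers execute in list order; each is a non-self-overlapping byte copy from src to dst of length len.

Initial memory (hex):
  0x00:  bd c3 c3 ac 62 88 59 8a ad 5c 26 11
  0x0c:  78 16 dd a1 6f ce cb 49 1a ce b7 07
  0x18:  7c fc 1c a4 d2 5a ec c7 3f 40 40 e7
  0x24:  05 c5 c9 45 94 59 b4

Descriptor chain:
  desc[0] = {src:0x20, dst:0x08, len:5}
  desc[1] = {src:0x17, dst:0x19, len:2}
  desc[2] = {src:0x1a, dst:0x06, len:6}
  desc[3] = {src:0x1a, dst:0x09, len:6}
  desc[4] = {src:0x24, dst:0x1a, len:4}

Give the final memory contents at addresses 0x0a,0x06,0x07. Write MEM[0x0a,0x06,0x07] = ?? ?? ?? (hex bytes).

MEM[0x0a,0x06,0x07] = a4 7c a4

  after D0: wrote 5B at 0x08 = 3f4040e705
  after D1: wrote 2B at 0x19 = 077c
  after D2: wrote 6B at 0x06 = 7ca4d25aecc7
  after D3: wrote 6B at 0x09 = 7ca4d25aecc7
  after D4: wrote 4B at 0x1a = 05c5c945
query mem[0x0a]=0xa4, mem[0x06]=0x7c, mem[0x07]=0xa4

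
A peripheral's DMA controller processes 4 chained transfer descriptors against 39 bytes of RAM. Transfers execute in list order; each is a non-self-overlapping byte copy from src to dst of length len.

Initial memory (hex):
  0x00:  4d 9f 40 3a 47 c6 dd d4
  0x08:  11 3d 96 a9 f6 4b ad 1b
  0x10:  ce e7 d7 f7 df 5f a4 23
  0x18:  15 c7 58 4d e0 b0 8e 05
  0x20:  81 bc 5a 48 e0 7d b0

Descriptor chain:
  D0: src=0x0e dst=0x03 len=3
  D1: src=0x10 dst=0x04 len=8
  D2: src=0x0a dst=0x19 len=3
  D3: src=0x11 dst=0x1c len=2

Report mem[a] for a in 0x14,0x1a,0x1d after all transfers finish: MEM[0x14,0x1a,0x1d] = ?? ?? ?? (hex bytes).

MEM[0x14,0x1a,0x1d] = df 23 d7

  after D0: wrote 3B at 0x03 = ad1bce
  after D1: wrote 8B at 0x04 = cee7d7f7df5fa423
  after D2: wrote 3B at 0x19 = a423f6
  after D3: wrote 2B at 0x1c = e7d7
query mem[0x14]=0xdf, mem[0x1a]=0x23, mem[0x1d]=0xd7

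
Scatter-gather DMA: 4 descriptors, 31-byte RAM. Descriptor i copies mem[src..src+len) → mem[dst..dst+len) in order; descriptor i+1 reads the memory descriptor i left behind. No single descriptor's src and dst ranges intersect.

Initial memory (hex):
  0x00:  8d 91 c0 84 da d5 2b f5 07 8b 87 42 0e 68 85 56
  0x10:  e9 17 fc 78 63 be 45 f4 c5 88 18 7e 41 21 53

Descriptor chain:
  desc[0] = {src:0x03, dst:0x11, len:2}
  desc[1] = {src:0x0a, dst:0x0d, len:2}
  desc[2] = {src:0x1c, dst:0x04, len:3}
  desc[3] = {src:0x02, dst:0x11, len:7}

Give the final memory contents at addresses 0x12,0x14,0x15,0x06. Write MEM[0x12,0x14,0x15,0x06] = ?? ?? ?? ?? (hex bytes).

  after D0: wrote 2B at 0x11 = 84da
  after D1: wrote 2B at 0x0d = 8742
  after D2: wrote 3B at 0x04 = 412153
  after D3: wrote 7B at 0x11 = c084412153f507
query mem[0x12]=0x84, mem[0x14]=0x21, mem[0x15]=0x53, mem[0x06]=0x53

MEM[0x12,0x14,0x15,0x06] = 84 21 53 53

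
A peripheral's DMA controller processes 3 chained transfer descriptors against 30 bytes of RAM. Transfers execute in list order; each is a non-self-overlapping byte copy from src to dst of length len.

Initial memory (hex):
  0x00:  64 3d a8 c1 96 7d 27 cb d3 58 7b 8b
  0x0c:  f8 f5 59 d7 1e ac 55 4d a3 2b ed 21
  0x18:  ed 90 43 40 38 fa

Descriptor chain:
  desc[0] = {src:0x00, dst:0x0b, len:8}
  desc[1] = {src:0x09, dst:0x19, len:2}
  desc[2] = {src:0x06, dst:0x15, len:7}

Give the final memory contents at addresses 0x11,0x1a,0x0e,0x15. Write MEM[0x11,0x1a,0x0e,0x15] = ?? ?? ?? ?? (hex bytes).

MEM[0x11,0x1a,0x0e,0x15] = 27 64 c1 27

[0] 0x00->0x0b len=8 : 64 3d a8 c1 96 7d 27 cb
[1] 0x09->0x19 len=2 : 58 7b
[2] 0x06->0x15 len=7 : 27 cb d3 58 7b 64 3d
query mem[0x11]=0x27, mem[0x1a]=0x64, mem[0x0e]=0xc1, mem[0x15]=0x27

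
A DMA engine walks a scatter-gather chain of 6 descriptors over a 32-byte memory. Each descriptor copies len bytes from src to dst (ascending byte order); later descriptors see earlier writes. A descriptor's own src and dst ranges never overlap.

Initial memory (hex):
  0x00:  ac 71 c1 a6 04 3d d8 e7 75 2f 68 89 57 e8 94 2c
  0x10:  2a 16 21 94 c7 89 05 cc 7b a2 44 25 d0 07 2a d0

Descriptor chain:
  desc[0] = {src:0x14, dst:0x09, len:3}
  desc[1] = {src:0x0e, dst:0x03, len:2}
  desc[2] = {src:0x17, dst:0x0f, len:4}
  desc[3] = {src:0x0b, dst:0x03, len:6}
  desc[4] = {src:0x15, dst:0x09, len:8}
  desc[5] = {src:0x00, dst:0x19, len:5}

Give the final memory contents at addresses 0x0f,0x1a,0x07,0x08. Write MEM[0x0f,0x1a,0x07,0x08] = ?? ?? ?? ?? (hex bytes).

MEM[0x0f,0x1a,0x07,0x08] = 25 71 cc 7b

#0 dst[0x09+3] := {0xc7,0x89,0x05}
#1 dst[0x03+2] := {0x94,0x2c}
#2 dst[0x0f+4] := {0xcc,0x7b,0xa2,0x44}
#3 dst[0x03+6] := {0x05,0x57,0xe8,0x94,0xcc,0x7b}
#4 dst[0x09+8] := {0x89,0x05,0xcc,0x7b,0xa2,0x44,0x25,0xd0}
#5 dst[0x19+5] := {0xac,0x71,0xc1,0x05,0x57}
query mem[0x0f]=0x25, mem[0x1a]=0x71, mem[0x07]=0xcc, mem[0x08]=0x7b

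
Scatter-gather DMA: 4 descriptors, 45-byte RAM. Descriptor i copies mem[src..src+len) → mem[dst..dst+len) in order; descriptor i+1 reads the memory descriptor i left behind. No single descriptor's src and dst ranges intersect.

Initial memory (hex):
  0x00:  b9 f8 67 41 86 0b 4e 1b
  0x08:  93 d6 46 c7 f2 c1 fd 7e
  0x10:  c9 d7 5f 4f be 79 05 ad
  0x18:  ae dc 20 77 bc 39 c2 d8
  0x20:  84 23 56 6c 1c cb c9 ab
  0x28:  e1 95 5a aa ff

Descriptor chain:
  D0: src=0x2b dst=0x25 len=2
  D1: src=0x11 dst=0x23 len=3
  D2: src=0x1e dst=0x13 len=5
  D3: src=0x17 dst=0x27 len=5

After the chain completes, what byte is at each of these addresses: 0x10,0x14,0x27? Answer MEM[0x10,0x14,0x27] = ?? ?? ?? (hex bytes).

#0 dst[0x25+2] := {0xaa,0xff}
#1 dst[0x23+3] := {0xd7,0x5f,0x4f}
#2 dst[0x13+5] := {0xc2,0xd8,0x84,0x23,0x56}
#3 dst[0x27+5] := {0x56,0xae,0xdc,0x20,0x77}
query mem[0x10]=0xc9, mem[0x14]=0xd8, mem[0x27]=0x56

MEM[0x10,0x14,0x27] = c9 d8 56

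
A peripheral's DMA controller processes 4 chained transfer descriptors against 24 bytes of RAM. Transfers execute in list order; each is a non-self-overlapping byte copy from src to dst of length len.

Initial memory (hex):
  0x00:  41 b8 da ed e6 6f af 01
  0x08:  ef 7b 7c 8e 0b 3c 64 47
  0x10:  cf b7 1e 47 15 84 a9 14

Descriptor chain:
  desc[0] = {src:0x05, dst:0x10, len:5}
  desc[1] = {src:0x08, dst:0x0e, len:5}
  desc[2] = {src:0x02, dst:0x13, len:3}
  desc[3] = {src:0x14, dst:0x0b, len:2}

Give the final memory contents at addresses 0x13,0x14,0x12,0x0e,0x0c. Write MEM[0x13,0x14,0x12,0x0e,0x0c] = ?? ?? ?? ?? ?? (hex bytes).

#0 dst[0x10+5] := {0x6f,0xaf,0x01,0xef,0x7b}
#1 dst[0x0e+5] := {0xef,0x7b,0x7c,0x8e,0x0b}
#2 dst[0x13+3] := {0xda,0xed,0xe6}
#3 dst[0x0b+2] := {0xed,0xe6}
query mem[0x13]=0xda, mem[0x14]=0xed, mem[0x12]=0x0b, mem[0x0e]=0xef, mem[0x0c]=0xe6

MEM[0x13,0x14,0x12,0x0e,0x0c] = da ed 0b ef e6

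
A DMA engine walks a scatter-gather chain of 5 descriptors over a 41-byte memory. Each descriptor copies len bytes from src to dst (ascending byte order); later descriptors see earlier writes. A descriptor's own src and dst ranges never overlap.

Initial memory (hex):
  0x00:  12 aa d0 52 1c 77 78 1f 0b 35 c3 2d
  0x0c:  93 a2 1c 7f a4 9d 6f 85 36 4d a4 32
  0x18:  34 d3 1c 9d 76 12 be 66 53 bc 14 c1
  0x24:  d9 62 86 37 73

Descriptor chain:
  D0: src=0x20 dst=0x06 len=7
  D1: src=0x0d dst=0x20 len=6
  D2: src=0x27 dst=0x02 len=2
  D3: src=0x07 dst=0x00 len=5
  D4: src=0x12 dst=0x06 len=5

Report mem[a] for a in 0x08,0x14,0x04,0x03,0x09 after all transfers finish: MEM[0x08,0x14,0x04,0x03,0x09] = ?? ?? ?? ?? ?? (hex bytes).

MEM[0x08,0x14,0x04,0x03,0x09] = 36 36 62 d9 4d

  after D0: wrote 7B at 0x06 = 53bc14c1d96286
  after D1: wrote 6B at 0x20 = a21c7fa49d6f
  after D2: wrote 2B at 0x02 = 3773
  after D3: wrote 5B at 0x00 = bc14c1d962
  after D4: wrote 5B at 0x06 = 6f85364da4
query mem[0x08]=0x36, mem[0x14]=0x36, mem[0x04]=0x62, mem[0x03]=0xd9, mem[0x09]=0x4d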